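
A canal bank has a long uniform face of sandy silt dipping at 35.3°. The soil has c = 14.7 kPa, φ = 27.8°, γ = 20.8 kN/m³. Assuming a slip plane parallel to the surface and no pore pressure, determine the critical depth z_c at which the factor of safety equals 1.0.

Setting FS = 1.00 in FS = [c + γz cos²β tanφ] / [γz sinβ cosβ] and solving for z:
z = c / [γ cosβ (FS·sinβ − cosβ·tanφ)]
  = 14.7 / [20.8·cos35.3°·(1.00·sin35.3° − cos35.3°·tan27.8°)]
  = 14.7 / [20.8·0.8161·(1.00·0.5779 − 0.8161·0.5272)]
  = 14.7 / 2.5049 = 5.869 m

z_c = 5.87 m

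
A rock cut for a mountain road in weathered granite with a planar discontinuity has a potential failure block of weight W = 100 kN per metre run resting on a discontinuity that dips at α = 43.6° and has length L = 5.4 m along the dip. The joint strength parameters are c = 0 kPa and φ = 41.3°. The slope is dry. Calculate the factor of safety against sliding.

FS = 0.92

Resolving the block weight along and normal to the plane and applying the Mohr–Coulomb strength on the joint:
N' = W cosα = 100·cos43.6° = 72.4 kN/m
Driving force T = W sinα = 100·sin43.6° = 69.0 kN/m
Resisting force R = c·L + N'·tanφ = 0·5.4 + 72.4·tan41.3° = 0.0 + 63.6 = 63.6 kN/m
FS = R / T = 63.6 / 69.0 = 0.923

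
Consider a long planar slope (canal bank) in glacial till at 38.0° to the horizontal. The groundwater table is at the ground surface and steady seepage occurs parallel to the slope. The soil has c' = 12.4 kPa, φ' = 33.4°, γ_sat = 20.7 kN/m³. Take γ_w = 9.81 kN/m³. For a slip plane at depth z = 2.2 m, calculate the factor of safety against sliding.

With seepage parallel to the slope and the water table at the surface, the effective normal stress on the slip plane uses the buoyant unit weight γ' = γ_sat − γ_w while the driving shear stress uses γ_sat:
FS = [c' + γ' z cos²β tanφ'] / [γ_sat z sinβ cosβ]
γ' = 20.7 − 9.81 = 10.89 kN/m³
Numerator = 12.4 + 10.89·2.2·cos²38.0°·tan33.4° = 12.4 + 10.89·2.2·0.6210·0.6594 = 22.210 kPa
Denominator = 20.7·2.2·sin38.0°·cos38.0° = 20.7·2.2·0.6157·0.7880 = 22.094 kPa
FS = 22.210 / 22.094 = 1.005

FS = 1.01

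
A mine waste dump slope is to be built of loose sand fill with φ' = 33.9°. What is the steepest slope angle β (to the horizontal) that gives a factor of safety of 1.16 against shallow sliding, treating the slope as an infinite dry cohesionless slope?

For an infinite dry cohesionless slope FS = tanφ'/tanβ, so tanβ = tanφ' / FS.
tanβ = tan33.9° / 1.16 = 0.6720 / 1.16 = 0.5793
β = arctan(0.5793) = 30.08°

β = 30.1°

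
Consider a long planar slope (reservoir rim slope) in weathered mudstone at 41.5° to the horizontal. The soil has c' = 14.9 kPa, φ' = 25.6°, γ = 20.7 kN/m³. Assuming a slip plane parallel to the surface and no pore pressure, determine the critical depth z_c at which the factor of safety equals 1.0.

z_c = 3.16 m

Setting FS = 1.00 in FS = [c' + γz cos²β tanφ'] / [γz sinβ cosβ] and solving for z:
z = c' / [γ cosβ (FS·sinβ − cosβ·tanφ')]
  = 14.9 / [20.7·cos41.5°·(1.00·sin41.5° − cos41.5°·tan25.6°)]
  = 14.9 / [20.7·0.7490·(1.00·0.6626 − 0.7490·0.4791)]
  = 14.9 / 4.7096 = 3.164 m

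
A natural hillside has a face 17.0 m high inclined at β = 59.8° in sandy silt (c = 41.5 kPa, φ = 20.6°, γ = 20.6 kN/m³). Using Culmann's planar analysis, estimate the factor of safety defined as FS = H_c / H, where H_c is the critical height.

FS = 1.70

H_c = (4c/γ) · sinβ cosφ / [1 − cos(β − φ)]
    = (4·41.5/20.6) · sin59.8°·cos20.6° / [1 − cos39.2°]
    = 8.058 · 0.8090 / 0.2251 = 28.97 m
FS = H_c / H = 28.97 / 17.0 = 1.704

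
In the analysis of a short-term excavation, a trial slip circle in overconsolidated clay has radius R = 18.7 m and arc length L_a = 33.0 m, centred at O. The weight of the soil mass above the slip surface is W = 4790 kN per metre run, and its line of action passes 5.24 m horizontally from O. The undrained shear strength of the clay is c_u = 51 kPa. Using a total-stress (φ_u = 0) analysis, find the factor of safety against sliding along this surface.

FS = 1.25

Taking moments about the centre O, the resisting moment is provided by the undrained shear strength acting along the arc:
M_R = c_u·L_a·R = 51·33.00·18.7 = 31472.1 kN·m/m
M_D = W·d = 4790·5.24 = 25099.6 kN·m/m
FS = M_R / M_D = 31472.1 / 25099.6 = 1.254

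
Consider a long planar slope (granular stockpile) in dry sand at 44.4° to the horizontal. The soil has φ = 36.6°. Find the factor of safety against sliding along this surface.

For a dry cohesionless infinite slope the factor of safety is FS = tanφ / tanβ.
FS = tan36.6° / tan44.4° = 0.7427 / 0.9793 = 0.758

FS = 0.76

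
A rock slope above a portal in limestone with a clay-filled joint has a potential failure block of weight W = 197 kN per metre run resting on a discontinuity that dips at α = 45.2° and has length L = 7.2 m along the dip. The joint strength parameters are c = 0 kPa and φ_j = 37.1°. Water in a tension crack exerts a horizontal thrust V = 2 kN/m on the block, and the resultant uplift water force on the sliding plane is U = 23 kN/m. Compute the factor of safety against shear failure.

Resolving the block weight along and normal to the plane and applying the Mohr–Coulomb strength on the joint:
N' = W cosα − U − V sinα = 197·cos45.2° − 23 − 2·sin45.2° = 114.4 kN/m
Driving force T = W sinα + V cosα = 197·sin45.2° + 2·cos45.2° = 141.2 kN/m
Resisting force R = c·L + N'·tanφ_j = 0·7.2 + 114.4·tan37.1° = 0.0 + 86.5 = 86.5 kN/m
FS = R / T = 86.5 / 141.2 = 0.613

FS = 0.61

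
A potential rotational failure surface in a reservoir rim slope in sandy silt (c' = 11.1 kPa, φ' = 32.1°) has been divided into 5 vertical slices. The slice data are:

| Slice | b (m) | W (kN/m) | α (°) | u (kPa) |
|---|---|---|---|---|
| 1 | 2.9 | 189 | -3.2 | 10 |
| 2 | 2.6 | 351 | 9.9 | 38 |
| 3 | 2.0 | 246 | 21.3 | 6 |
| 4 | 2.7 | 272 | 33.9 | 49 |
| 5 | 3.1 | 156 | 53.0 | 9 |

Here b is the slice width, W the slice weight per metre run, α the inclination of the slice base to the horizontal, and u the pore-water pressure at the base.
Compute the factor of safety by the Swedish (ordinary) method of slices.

FS = 1.54

Ordinary method of slices: FS = Σ[c'·Δl_i + (W_i cosα_i − u_i·Δl_i)·tanφ'] / Σ W_i sinα_i, with Δl_i = b_i / cosα_i.
Slice 1: Δl = 2.9/cos(-3.2°) = 2.905 m; N'_1 = 189·cos(-3.2°) − 10·2.905 = 159.7; c'Δl = 32.24; W sinα = -10.6
Slice 2: Δl = 2.6/cos9.9° = 2.639 m; N'_2 = 351·cos9.9° − 38·2.639 = 245.5; c'Δl = 29.30; W sinα = 60.3
Slice 3: Δl = 2.0/cos21.3° = 2.147 m; N'_3 = 246·cos21.3° − 6·2.147 = 216.3; c'Δl = 23.83; W sinα = 89.4
Slice 4: Δl = 2.7/cos33.9° = 3.253 m; N'_4 = 272·cos33.9° − 49·3.253 = 66.4; c'Δl = 36.11; W sinα = 151.7
Slice 5: Δl = 3.1/cos53.0° = 5.151 m; N'_5 = 156·cos53.0° − 9·5.151 = 47.5; c'Δl = 57.18; W sinα = 124.6
Σc'Δl = 178.6 kN/m; ΣN' = 735.3 kN/m; ΣW sinα = 415.5 kN/m
Resisting = 178.6 + 735.3·tan32.1° = 178.6 + 461.3 = 639.9 kN/m
FS = 639.9 / 415.5 = 1.540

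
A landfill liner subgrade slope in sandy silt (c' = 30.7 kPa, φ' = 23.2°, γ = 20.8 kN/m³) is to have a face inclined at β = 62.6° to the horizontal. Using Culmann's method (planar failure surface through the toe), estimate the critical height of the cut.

H_c = 21.20 m

Culmann's analysis gives the critical failure plane at α_cr = (β + φ')/2 = (62.6 + 23.2)/2 = 42.9°, and the critical height
H_c = (4c'/γ) · sinβ cosφ' / [1 − cos(β − φ')]
    = (4·30.7/20.8) · sin62.6°·cos23.2° / [1 − cos(39.4°)]
    = 5.904 · 0.8878·0.9191 / [1 − 0.7727]
    = 5.904 · 0.8160 / 0.2273
    = 21.20 m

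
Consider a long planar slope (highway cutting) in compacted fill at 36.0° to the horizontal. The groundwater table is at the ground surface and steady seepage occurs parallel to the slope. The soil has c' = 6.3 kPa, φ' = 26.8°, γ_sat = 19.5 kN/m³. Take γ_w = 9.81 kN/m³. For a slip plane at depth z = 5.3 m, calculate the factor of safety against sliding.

With seepage parallel to the slope and the water table at the surface, the effective normal stress on the slip plane uses the buoyant unit weight γ' = γ_sat − γ_w while the driving shear stress uses γ_sat:
FS = [c' + γ' z cos²β tanφ'] / [γ_sat z sinβ cosβ]
γ' = 19.5 − 9.81 = 9.69 kN/m³
Numerator = 6.3 + 9.69·5.3·cos²36.0°·tan26.8° = 6.3 + 9.69·5.3·0.6545·0.5051 = 23.279 kPa
Denominator = 19.5·5.3·sin36.0°·cos36.0° = 19.5·5.3·0.5878·0.8090 = 49.146 kPa
FS = 23.279 / 49.146 = 0.474

FS = 0.47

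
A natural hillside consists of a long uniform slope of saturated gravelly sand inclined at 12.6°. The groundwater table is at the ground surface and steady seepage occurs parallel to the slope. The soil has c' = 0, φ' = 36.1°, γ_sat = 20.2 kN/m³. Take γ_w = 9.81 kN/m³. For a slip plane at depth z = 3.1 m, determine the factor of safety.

With seepage parallel to the slope and the water table at the surface, the effective normal stress on the slip plane uses the buoyant unit weight γ' = γ_sat − γ_w while the driving shear stress uses γ_sat:
FS = [c' + γ' z cos²β tanφ'] / [γ_sat z sinβ cosβ]
(For c' = 0 this reduces to FS = (γ'/γ_sat)·tanφ'/tanβ.)
γ' = 20.2 − 9.81 = 10.39 kN/m³
Numerator = 0.0 + 10.39·3.1·cos²12.6°·tan36.1° = 0.0 + 10.39·3.1·0.9524·0.7292 = 22.370 kPa
Denominator = 20.2·3.1·sin12.6°·cos12.6° = 20.2·3.1·0.2181·0.9759 = 13.331 kPa
FS = 22.370 / 13.331 = 1.678

FS = 1.68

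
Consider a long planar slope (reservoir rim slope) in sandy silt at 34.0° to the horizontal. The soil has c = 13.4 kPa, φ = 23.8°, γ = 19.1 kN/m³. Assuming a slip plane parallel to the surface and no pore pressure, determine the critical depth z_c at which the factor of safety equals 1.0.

z_c = 4.37 m

Setting FS = 1.00 in FS = [c + γz cos²β tanφ] / [γz sinβ cosβ] and solving for z:
z = c / [γ cosβ (FS·sinβ − cosβ·tanφ)]
  = 13.4 / [19.1·cos34.0°·(1.00·sin34.0° − cos34.0°·tan23.8°)]
  = 13.4 / [19.1·0.8290·(1.00·0.5592 − 0.8290·0.4411)]
  = 13.4 / 3.0647 = 4.372 m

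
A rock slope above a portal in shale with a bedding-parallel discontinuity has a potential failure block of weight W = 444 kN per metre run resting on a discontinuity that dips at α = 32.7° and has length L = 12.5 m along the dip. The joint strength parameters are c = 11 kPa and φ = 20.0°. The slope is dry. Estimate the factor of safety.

FS = 1.14

Resolving the block weight along and normal to the plane and applying the Mohr–Coulomb strength on the joint:
N' = W cosα = 444·cos32.7° = 373.6 kN/m
Driving force T = W sinα = 444·sin32.7° = 239.9 kN/m
Resisting force R = c·L + N'·tanφ = 11·12.5 + 373.6·tan20.0° = 137.5 + 136.0 = 273.5 kN/m
FS = R / T = 273.5 / 239.9 = 1.140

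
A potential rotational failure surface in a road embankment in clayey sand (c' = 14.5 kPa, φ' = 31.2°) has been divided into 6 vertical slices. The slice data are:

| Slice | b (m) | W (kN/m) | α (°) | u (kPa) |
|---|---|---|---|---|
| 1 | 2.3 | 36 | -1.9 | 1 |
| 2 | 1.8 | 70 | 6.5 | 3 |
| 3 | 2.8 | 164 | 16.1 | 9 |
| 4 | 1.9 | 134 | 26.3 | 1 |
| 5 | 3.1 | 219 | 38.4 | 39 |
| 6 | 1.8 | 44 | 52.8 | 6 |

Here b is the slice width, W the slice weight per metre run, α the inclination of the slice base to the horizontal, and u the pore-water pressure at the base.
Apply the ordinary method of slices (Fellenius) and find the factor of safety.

Ordinary method of slices: FS = Σ[c'·Δl_i + (W_i cosα_i − u_i·Δl_i)·tanφ'] / Σ W_i sinα_i, with Δl_i = b_i / cosα_i.
Slice 1: Δl = 2.3/cos(-1.9°) = 2.301 m; N'_1 = 36·cos(-1.9°) − 1·2.301 = 33.7; c'Δl = 33.37; W sinα = -1.2
Slice 2: Δl = 1.8/cos6.5° = 1.812 m; N'_2 = 70·cos6.5° − 3·1.812 = 64.1; c'Δl = 26.27; W sinα = 7.9
Slice 3: Δl = 2.8/cos16.1° = 2.914 m; N'_3 = 164·cos16.1° − 9·2.914 = 131.3; c'Δl = 42.26; W sinα = 45.5
Slice 4: Δl = 1.9/cos26.3° = 2.119 m; N'_4 = 134·cos26.3° − 1·2.119 = 118.0; c'Δl = 30.73; W sinα = 59.4
Slice 5: Δl = 3.1/cos38.4° = 3.956 m; N'_5 = 219·cos38.4° − 39·3.956 = 17.4; c'Δl = 57.36; W sinα = 136.0
Slice 6: Δl = 1.8/cos52.8° = 2.977 m; N'_6 = 44·cos52.8° − 6·2.977 = 8.7; c'Δl = 43.17; W sinα = 35.0
Σc'Δl = 233.2 kN/m; ΣN' = 373.2 kN/m; ΣW sinα = 282.7 kN/m
Resisting = 233.2 + 373.2·tan31.2° = 233.2 + 226.0 = 459.2 kN/m
FS = 459.2 / 282.7 = 1.625

FS = 1.62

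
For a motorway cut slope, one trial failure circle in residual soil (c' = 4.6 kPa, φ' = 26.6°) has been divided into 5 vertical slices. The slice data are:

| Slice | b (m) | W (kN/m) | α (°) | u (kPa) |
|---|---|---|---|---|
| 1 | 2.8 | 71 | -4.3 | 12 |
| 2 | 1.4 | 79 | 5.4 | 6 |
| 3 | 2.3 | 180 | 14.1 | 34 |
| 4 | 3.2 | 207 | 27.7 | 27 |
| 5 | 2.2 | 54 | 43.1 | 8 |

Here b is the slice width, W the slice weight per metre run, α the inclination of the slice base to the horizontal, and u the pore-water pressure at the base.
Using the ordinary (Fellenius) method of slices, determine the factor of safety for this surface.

FS = 1.18

Ordinary method of slices: FS = Σ[c'·Δl_i + (W_i cosα_i − u_i·Δl_i)·tanφ'] / Σ W_i sinα_i, with Δl_i = b_i / cosα_i.
Slice 1: Δl = 2.8/cos(-4.3°) = 2.808 m; N'_1 = 71·cos(-4.3°) − 12·2.808 = 37.1; c'Δl = 12.92; W sinα = -5.3
Slice 2: Δl = 1.4/cos5.4° = 1.406 m; N'_2 = 79·cos5.4° − 6·1.406 = 70.2; c'Δl = 6.47; W sinα = 7.4
Slice 3: Δl = 2.3/cos14.1° = 2.371 m; N'_3 = 180·cos14.1° − 34·2.371 = 93.9; c'Δl = 10.91; W sinα = 43.9
Slice 4: Δl = 3.2/cos27.7° = 3.614 m; N'_4 = 207·cos27.7° − 27·3.614 = 85.7; c'Δl = 16.63; W sinα = 96.2
Slice 5: Δl = 2.2/cos43.1° = 3.013 m; N'_5 = 54·cos43.1° − 8·3.013 = 15.3; c'Δl = 13.86; W sinα = 36.9
Σc'Δl = 60.8 kN/m; ΣN' = 302.3 kN/m; ΣW sinα = 179.1 kN/m
Resisting = 60.8 + 302.3·tan26.6° = 60.8 + 151.4 = 212.2 kN/m
FS = 212.2 / 179.1 = 1.185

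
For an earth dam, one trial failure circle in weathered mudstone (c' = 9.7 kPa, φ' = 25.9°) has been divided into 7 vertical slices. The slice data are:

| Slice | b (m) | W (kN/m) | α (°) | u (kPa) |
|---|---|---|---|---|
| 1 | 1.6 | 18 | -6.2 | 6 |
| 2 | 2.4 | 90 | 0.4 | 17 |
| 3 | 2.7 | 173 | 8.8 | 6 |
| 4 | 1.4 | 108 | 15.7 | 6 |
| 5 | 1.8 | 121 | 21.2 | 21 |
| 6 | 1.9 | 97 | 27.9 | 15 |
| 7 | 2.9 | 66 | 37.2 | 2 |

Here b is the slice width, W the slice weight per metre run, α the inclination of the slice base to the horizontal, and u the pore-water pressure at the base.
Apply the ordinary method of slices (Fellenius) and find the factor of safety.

FS = 2.11

Ordinary method of slices: FS = Σ[c'·Δl_i + (W_i cosα_i − u_i·Δl_i)·tanφ'] / Σ W_i sinα_i, with Δl_i = b_i / cosα_i.
Slice 1: Δl = 1.6/cos(-6.2°) = 1.609 m; N'_1 = 18·cos(-6.2°) − 6·1.609 = 8.2; c'Δl = 15.61; W sinα = -1.9
Slice 2: Δl = 2.4/cos0.4° = 2.400 m; N'_2 = 90·cos0.4° − 17·2.400 = 49.2; c'Δl = 23.28; W sinα = 0.6
Slice 3: Δl = 2.7/cos8.8° = 2.732 m; N'_3 = 173·cos8.8° − 6·2.732 = 154.6; c'Δl = 26.50; W sinα = 26.5
Slice 4: Δl = 1.4/cos15.7° = 1.454 m; N'_4 = 108·cos15.7° − 6·1.454 = 95.2; c'Δl = 14.11; W sinα = 29.2
Slice 5: Δl = 1.8/cos21.2° = 1.931 m; N'_5 = 121·cos21.2° − 21·1.931 = 72.3; c'Δl = 18.73; W sinα = 43.8
Slice 6: Δl = 1.9/cos27.9° = 2.150 m; N'_6 = 97·cos27.9° − 15·2.150 = 53.5; c'Δl = 20.85; W sinα = 45.4
Slice 7: Δl = 2.9/cos37.2° = 3.641 m; N'_7 = 66·cos37.2° − 2·3.641 = 45.3; c'Δl = 35.32; W sinα = 39.9
Σc'Δl = 154.4 kN/m; ΣN' = 478.3 kN/m; ΣW sinα = 183.4 kN/m
Resisting = 154.4 + 478.3·tan25.9° = 154.4 + 232.2 = 386.6 kN/m
FS = 386.6 / 183.4 = 2.108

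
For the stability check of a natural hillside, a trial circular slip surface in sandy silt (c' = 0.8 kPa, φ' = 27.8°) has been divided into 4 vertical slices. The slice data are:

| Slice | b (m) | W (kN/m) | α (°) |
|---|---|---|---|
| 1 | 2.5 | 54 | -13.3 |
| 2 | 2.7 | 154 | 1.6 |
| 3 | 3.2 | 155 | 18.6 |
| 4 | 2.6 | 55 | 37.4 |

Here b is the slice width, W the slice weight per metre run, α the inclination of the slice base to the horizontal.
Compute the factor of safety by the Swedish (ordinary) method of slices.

FS = 2.93

Ordinary method of slices: FS = Σ[c'·Δl_i + (W_i cosα_i)·tanφ'] / Σ W_i sinα_i, with Δl_i = b_i / cosα_i.
Slice 1: Δl = 2.5/cos(-13.3°) = 2.569 m; N'_1 = 54·cos(-13.3°) = 52.6; c'Δl = 2.06; W sinα = -12.4
Slice 2: Δl = 2.7/cos1.6° = 2.701 m; N'_2 = 154·cos1.6° = 153.9; c'Δl = 2.16; W sinα = 4.3
Slice 3: Δl = 3.2/cos18.6° = 3.376 m; N'_3 = 155·cos18.6° = 146.9; c'Δl = 2.70; W sinα = 49.4
Slice 4: Δl = 2.6/cos37.4° = 3.273 m; N'_4 = 55·cos37.4° = 43.7; c'Δl = 2.62; W sinα = 33.4
Σc'Δl = 9.5 kN/m; ΣN' = 397.1 kN/m; ΣW sinα = 74.7 kN/m
Resisting = 9.5 + 397.1·tan27.8° = 9.5 + 209.4 = 218.9 kN/m
FS = 218.9 / 74.7 = 2.929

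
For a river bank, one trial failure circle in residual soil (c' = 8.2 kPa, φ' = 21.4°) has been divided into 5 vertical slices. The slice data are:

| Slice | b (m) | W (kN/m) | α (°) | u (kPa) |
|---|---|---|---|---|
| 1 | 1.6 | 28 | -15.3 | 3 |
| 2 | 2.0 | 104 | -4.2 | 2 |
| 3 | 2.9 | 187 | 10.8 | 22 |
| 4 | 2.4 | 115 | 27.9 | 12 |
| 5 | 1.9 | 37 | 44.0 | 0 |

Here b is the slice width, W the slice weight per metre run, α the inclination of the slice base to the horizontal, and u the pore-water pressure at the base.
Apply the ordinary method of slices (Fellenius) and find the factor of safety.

FS = 2.31

Ordinary method of slices: FS = Σ[c'·Δl_i + (W_i cosα_i − u_i·Δl_i)·tanφ'] / Σ W_i sinα_i, with Δl_i = b_i / cosα_i.
Slice 1: Δl = 1.6/cos(-15.3°) = 1.659 m; N'_1 = 28·cos(-15.3°) − 3·1.659 = 22.0; c'Δl = 13.60; W sinα = -7.4
Slice 2: Δl = 2.0/cos(-4.2°) = 2.005 m; N'_2 = 104·cos(-4.2°) − 2·2.005 = 99.7; c'Δl = 16.44; W sinα = -7.6
Slice 3: Δl = 2.9/cos10.8° = 2.952 m; N'_3 = 187·cos10.8° − 22·2.952 = 118.7; c'Δl = 24.21; W sinα = 35.0
Slice 4: Δl = 2.4/cos27.9° = 2.716 m; N'_4 = 115·cos27.9° − 12·2.716 = 69.0; c'Δl = 22.27; W sinα = 53.8
Slice 5: Δl = 1.9/cos44.0° = 2.641 m; N'_5 = 37·cos44.0° − 0·2.641 = 26.6; c'Δl = 21.66; W sinα = 25.7
Σc'Δl = 98.2 kN/m; ΣN' = 336.1 kN/m; ΣW sinα = 99.5 kN/m
Resisting = 98.2 + 336.1·tan21.4° = 98.2 + 131.7 = 229.9 kN/m
FS = 229.9 / 99.5 = 2.310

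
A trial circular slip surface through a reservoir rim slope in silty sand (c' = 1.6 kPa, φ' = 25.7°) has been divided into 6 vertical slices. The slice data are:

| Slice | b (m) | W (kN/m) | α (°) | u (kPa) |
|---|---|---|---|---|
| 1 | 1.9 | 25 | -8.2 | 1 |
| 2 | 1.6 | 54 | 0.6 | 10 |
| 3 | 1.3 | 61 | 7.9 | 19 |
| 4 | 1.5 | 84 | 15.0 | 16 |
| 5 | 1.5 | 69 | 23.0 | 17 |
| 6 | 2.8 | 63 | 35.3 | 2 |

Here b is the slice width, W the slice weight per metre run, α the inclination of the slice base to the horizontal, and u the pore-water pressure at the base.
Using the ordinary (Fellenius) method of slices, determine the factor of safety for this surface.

Ordinary method of slices: FS = Σ[c'·Δl_i + (W_i cosα_i − u_i·Δl_i)·tanφ'] / Σ W_i sinα_i, with Δl_i = b_i / cosα_i.
Slice 1: Δl = 1.9/cos(-8.2°) = 1.920 m; N'_1 = 25·cos(-8.2°) − 1·1.920 = 22.8; c'Δl = 3.07; W sinα = -3.6
Slice 2: Δl = 1.6/cos0.6° = 1.600 m; N'_2 = 54·cos0.6° − 10·1.600 = 38.0; c'Δl = 2.56; W sinα = 0.6
Slice 3: Δl = 1.3/cos7.9° = 1.312 m; N'_3 = 61·cos7.9° − 19·1.312 = 35.5; c'Δl = 2.10; W sinα = 8.4
Slice 4: Δl = 1.5/cos15.0° = 1.553 m; N'_4 = 84·cos15.0° − 16·1.553 = 56.3; c'Δl = 2.48; W sinα = 21.7
Slice 5: Δl = 1.5/cos23.0° = 1.630 m; N'_5 = 69·cos23.0° − 17·1.630 = 35.8; c'Δl = 2.61; W sinα = 27.0
Slice 6: Δl = 2.8/cos35.3° = 3.431 m; N'_6 = 63·cos35.3° − 2·3.431 = 44.6; c'Δl = 5.49; W sinα = 36.4
Σc'Δl = 18.3 kN/m; ΣN' = 233.0 kN/m; ΣW sinα = 90.5 kN/m
Resisting = 18.3 + 233.0·tan25.7° = 18.3 + 112.1 = 130.4 kN/m
FS = 130.4 / 90.5 = 1.441

FS = 1.44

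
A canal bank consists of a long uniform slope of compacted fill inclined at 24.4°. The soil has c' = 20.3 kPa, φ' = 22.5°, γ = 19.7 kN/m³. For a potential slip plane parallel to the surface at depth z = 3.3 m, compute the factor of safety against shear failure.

FS = 1.74

For an infinite slope with a slip plane parallel to the surface (no pore pressure): FS = [c' + γz cos²β tanφ'] / [γz sinβ cosβ].
γz = 19.7·3.3 = 65.01 kN/m²
Numerator = 20.3 + 65.01·cos²24.4°·tan22.5° = 20.3 + 65.01·0.8293·0.4142 = 42.633 kPa
Denominator = 65.01·sin24.4°·cos24.4° = 65.01·0.4131·0.9107 = 24.457 kPa
FS = 42.633 / 24.457 = 1.743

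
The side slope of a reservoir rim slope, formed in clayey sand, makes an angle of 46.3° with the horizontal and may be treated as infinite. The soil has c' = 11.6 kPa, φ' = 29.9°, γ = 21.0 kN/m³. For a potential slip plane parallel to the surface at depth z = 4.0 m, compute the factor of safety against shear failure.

For an infinite slope with a slip plane parallel to the surface (no pore pressure): FS = [c' + γz cos²β tanφ'] / [γz sinβ cosβ].
γz = 21.0·4.0 = 84.00 kN/m²
Numerator = 11.6 + 84.00·cos²46.3°·tan29.9° = 11.6 + 84.00·0.4773·0.5750 = 34.656 kPa
Denominator = 84.00·sin46.3°·cos46.3° = 84.00·0.7230·0.6909 = 41.957 kPa
FS = 34.656 / 41.957 = 0.826

FS = 0.83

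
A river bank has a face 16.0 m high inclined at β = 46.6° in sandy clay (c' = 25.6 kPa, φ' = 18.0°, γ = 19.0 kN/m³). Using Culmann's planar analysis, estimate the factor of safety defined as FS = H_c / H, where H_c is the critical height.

H_c = (4c'/γ) · sinβ cosφ' / [1 − cos(β − φ')]
    = (4·25.6/19.0) · sin46.6°·cos18.0° / [1 − cos28.6°]
    = 5.389 · 0.6910 / 0.1220 = 30.52 m
FS = H_c / H = 30.52 / 16.0 = 1.908

FS = 1.91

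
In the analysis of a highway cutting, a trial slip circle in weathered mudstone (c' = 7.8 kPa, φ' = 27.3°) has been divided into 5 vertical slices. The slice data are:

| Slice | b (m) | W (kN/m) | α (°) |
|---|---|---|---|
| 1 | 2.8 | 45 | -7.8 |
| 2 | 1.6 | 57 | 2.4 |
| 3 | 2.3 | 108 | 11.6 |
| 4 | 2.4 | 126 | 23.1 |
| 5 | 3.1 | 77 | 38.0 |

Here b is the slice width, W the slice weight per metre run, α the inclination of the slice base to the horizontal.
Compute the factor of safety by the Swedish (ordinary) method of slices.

Ordinary method of slices: FS = Σ[c'·Δl_i + (W_i cosα_i)·tanφ'] / Σ W_i sinα_i, with Δl_i = b_i / cosα_i.
Slice 1: Δl = 2.8/cos(-7.8°) = 2.826 m; N'_1 = 45·cos(-7.8°) = 44.6; c'Δl = 22.04; W sinα = -6.1
Slice 2: Δl = 1.6/cos2.4° = 1.601 m; N'_2 = 57·cos2.4° = 57.0; c'Δl = 12.49; W sinα = 2.4
Slice 3: Δl = 2.3/cos11.6° = 2.348 m; N'_3 = 108·cos11.6° = 105.8; c'Δl = 18.31; W sinα = 21.7
Slice 4: Δl = 2.4/cos23.1° = 2.609 m; N'_4 = 126·cos23.1° = 115.9; c'Δl = 20.35; W sinα = 49.4
Slice 5: Δl = 3.1/cos38.0° = 3.934 m; N'_5 = 77·cos38.0° = 60.7; c'Δl = 30.68; W sinα = 47.4
Σc'Δl = 103.9 kN/m; ΣN' = 383.9 kN/m; ΣW sinα = 114.8 kN/m
Resisting = 103.9 + 383.9·tan27.3° = 103.9 + 198.1 = 302.0 kN/m
FS = 302.0 / 114.8 = 2.630

FS = 2.63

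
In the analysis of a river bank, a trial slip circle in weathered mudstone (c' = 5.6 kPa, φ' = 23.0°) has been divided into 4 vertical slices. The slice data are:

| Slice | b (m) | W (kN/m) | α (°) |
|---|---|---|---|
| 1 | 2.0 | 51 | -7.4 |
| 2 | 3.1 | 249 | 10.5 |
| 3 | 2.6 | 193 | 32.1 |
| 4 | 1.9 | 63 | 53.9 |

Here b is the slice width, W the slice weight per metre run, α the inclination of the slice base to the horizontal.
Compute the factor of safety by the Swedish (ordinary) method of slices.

FS = 1.43

Ordinary method of slices: FS = Σ[c'·Δl_i + (W_i cosα_i)·tanφ'] / Σ W_i sinα_i, with Δl_i = b_i / cosα_i.
Slice 1: Δl = 2.0/cos(-7.4°) = 2.017 m; N'_1 = 51·cos(-7.4°) = 50.6; c'Δl = 11.29; W sinα = -6.6
Slice 2: Δl = 3.1/cos10.5° = 3.153 m; N'_2 = 249·cos10.5° = 244.8; c'Δl = 17.66; W sinα = 45.4
Slice 3: Δl = 2.6/cos32.1° = 3.069 m; N'_3 = 193·cos32.1° = 163.5; c'Δl = 17.19; W sinα = 102.6
Slice 4: Δl = 1.9/cos53.9° = 3.225 m; N'_4 = 63·cos53.9° = 37.1; c'Δl = 18.06; W sinα = 50.9
Σc'Δl = 64.2 kN/m; ΣN' = 496.0 kN/m; ΣW sinα = 192.3 kN/m
Resisting = 64.2 + 496.0·tan23.0° = 64.2 + 210.5 = 274.7 kN/m
FS = 274.7 / 192.3 = 1.429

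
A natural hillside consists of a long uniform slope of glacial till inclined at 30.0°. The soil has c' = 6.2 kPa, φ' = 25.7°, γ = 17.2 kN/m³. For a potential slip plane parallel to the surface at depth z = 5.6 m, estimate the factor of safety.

FS = 0.98

For an infinite slope with a slip plane parallel to the surface (no pore pressure): FS = [c' + γz cos²β tanφ'] / [γz sinβ cosβ].
γz = 17.2·5.6 = 96.32 kN/m²
Numerator = 6.2 + 96.32·cos²30.0°·tan25.7° = 6.2 + 96.32·0.7500·0.4813 = 40.967 kPa
Denominator = 96.32·sin30.0°·cos30.0° = 96.32·0.5000·0.8660 = 41.708 kPa
FS = 40.967 / 41.708 = 0.982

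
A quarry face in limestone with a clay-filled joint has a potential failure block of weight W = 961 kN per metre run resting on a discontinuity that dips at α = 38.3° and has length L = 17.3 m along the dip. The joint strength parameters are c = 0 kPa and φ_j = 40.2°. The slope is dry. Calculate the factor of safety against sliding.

Resolving the block weight along and normal to the plane and applying the Mohr–Coulomb strength on the joint:
N' = W cosα = 961·cos38.3° = 754.2 kN/m
Driving force T = W sinα = 961·sin38.3° = 595.6 kN/m
Resisting force R = c·L + N'·tanφ_j = 0·17.3 + 754.2·tan40.2° = 0.0 + 637.3 = 637.3 kN/m
FS = R / T = 637.3 / 595.6 = 1.070

FS = 1.07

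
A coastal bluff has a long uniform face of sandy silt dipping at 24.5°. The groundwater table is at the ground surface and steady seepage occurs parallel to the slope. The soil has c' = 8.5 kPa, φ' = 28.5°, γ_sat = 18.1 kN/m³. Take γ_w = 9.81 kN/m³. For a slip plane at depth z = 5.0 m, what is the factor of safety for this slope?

FS = 0.79

With seepage parallel to the slope and the water table at the surface, the effective normal stress on the slip plane uses the buoyant unit weight γ' = γ_sat − γ_w while the driving shear stress uses γ_sat:
FS = [c' + γ' z cos²β tanφ'] / [γ_sat z sinβ cosβ]
γ' = 18.1 − 9.81 = 8.29 kN/m³
Numerator = 8.5 + 8.29·5.0·cos²24.5°·tan28.5° = 8.5 + 8.29·5.0·0.8280·0.5430 = 27.135 kPa
Denominator = 18.1·5.0·sin24.5°·cos24.5° = 18.1·5.0·0.4147·0.9100 = 34.151 kPa
FS = 27.135 / 34.151 = 0.795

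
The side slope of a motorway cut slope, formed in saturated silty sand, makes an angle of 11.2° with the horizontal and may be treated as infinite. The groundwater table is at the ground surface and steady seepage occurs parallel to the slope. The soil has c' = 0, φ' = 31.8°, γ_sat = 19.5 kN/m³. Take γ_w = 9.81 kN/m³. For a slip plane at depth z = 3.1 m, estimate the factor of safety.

With seepage parallel to the slope and the water table at the surface, the effective normal stress on the slip plane uses the buoyant unit weight γ' = γ_sat − γ_w while the driving shear stress uses γ_sat:
FS = [c' + γ' z cos²β tanφ'] / [γ_sat z sinβ cosβ]
(For c' = 0 this reduces to FS = (γ'/γ_sat)·tanφ'/tanβ.)
γ' = 19.5 − 9.81 = 9.69 kN/m³
Numerator = 0.0 + 9.69·3.1·cos²11.2°·tan31.8° = 0.0 + 9.69·3.1·0.9623·0.6200 = 17.922 kPa
Denominator = 19.5·3.1·sin11.2°·cos11.2° = 19.5·3.1·0.1942·0.9810 = 11.518 kPa
FS = 17.922 / 11.518 = 1.556

FS = 1.56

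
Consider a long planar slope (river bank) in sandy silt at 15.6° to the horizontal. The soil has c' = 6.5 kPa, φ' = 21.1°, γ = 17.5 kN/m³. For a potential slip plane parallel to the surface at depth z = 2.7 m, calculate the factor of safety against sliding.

For an infinite slope with a slip plane parallel to the surface (no pore pressure): FS = [c' + γz cos²β tanφ'] / [γz sinβ cosβ].
γz = 17.5·2.7 = 47.25 kN/m²
Numerator = 6.5 + 47.25·cos²15.6°·tan21.1° = 6.5 + 47.25·0.9277·0.3859 = 23.414 kPa
Denominator = 47.25·sin15.6°·cos15.6° = 47.25·0.2689·0.9632 = 12.238 kPa
FS = 23.414 / 12.238 = 1.913

FS = 1.91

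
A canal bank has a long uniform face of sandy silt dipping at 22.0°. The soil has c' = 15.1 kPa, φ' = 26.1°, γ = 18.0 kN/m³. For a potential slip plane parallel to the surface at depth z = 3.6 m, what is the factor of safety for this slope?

FS = 1.88

For an infinite slope with a slip plane parallel to the surface (no pore pressure): FS = [c' + γz cos²β tanφ'] / [γz sinβ cosβ].
γz = 18.0·3.6 = 64.80 kN/m²
Numerator = 15.1 + 64.80·cos²22.0°·tan26.1° = 15.1 + 64.80·0.8597·0.4899 = 42.390 kPa
Denominator = 64.80·sin22.0°·cos22.0° = 64.80·0.3746·0.9272 = 22.507 kPa
FS = 42.390 / 22.507 = 1.883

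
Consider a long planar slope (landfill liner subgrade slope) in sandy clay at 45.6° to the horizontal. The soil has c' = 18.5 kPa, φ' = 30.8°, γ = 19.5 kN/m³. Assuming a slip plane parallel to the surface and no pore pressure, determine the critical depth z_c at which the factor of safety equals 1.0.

z_c = 4.56 m

Setting FS = 1.00 in FS = [c' + γz cos²β tanφ'] / [γz sinβ cosβ] and solving for z:
z = c' / [γ cosβ (FS·sinβ − cosβ·tanφ')]
  = 18.5 / [19.5·cos45.6°·(1.00·sin45.6° − cos45.6°·tan30.8°)]
  = 18.5 / [19.5·0.6997·(1.00·0.7145 − 0.6997·0.5961)]
  = 18.5 / 4.0574 = 4.560 m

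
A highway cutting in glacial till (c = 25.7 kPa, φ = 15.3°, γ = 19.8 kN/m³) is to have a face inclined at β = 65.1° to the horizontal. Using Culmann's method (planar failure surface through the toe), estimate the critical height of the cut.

Culmann's analysis gives the critical failure plane at α_cr = (β + φ)/2 = (65.1 + 15.3)/2 = 40.2°, and the critical height
H_c = (4c/γ) · sinβ cosφ / [1 − cos(β − φ)]
    = (4·25.7/19.8) · sin65.1°·cos15.3° / [1 − cos(49.8°)]
    = 5.192 · 0.9070·0.9646 / [1 − 0.6455]
    = 5.192 · 0.8749 / 0.3545
    = 12.81 m

H_c = 12.81 m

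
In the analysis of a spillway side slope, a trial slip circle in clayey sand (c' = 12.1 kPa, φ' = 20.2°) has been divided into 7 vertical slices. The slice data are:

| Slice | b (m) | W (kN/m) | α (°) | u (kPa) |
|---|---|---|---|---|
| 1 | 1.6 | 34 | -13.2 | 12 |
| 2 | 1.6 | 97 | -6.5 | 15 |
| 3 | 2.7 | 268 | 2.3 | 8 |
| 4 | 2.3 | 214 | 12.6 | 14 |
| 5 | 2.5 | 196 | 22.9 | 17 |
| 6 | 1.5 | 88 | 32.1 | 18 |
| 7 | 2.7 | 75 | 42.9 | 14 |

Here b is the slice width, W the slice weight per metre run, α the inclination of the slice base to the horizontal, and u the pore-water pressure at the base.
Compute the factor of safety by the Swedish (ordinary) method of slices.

FS = 2.13

Ordinary method of slices: FS = Σ[c'·Δl_i + (W_i cosα_i − u_i·Δl_i)·tanφ'] / Σ W_i sinα_i, with Δl_i = b_i / cosα_i.
Slice 1: Δl = 1.6/cos(-13.2°) = 1.643 m; N'_1 = 34·cos(-13.2°) − 12·1.643 = 13.4; c'Δl = 19.89; W sinα = -7.8
Slice 2: Δl = 1.6/cos(-6.5°) = 1.610 m; N'_2 = 97·cos(-6.5°) − 15·1.610 = 72.2; c'Δl = 19.49; W sinα = -11.0
Slice 3: Δl = 2.7/cos2.3° = 2.702 m; N'_3 = 268·cos2.3° − 8·2.702 = 246.2; c'Δl = 32.70; W sinα = 10.8
Slice 4: Δl = 2.3/cos12.6° = 2.357 m; N'_4 = 214·cos12.6° − 14·2.357 = 175.9; c'Δl = 28.52; W sinα = 46.7
Slice 5: Δl = 2.5/cos22.9° = 2.714 m; N'_5 = 196·cos22.9° − 17·2.714 = 134.4; c'Δl = 32.84; W sinα = 76.3
Slice 6: Δl = 1.5/cos32.1° = 1.771 m; N'_6 = 88·cos32.1° − 18·1.771 = 42.7; c'Δl = 21.43; W sinα = 46.8
Slice 7: Δl = 2.7/cos42.9° = 3.686 m; N'_7 = 75·cos42.9° − 14·3.686 = 3.3; c'Δl = 44.60; W sinα = 51.1
Σc'Δl = 199.4 kN/m; ΣN' = 688.0 kN/m; ΣW sinα = 212.8 kN/m
Resisting = 199.4 + 688.0·tan20.2° = 199.4 + 253.2 = 452.6 kN/m
FS = 452.6 / 212.8 = 2.127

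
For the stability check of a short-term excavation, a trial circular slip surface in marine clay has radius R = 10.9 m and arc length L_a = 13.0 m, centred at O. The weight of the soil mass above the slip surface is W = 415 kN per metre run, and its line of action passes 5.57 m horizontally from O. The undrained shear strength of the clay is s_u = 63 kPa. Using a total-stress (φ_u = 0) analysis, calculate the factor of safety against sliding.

Taking moments about the centre O, the resisting moment is provided by the undrained shear strength acting along the arc:
M_R = s_u·L_a·R = 63·13.00·10.9 = 8927.1 kN·m/m
M_D = W·d = 415·5.57 = 2311.6 kN·m/m
FS = M_R / M_D = 8927.1 / 2311.6 = 3.862

FS = 3.86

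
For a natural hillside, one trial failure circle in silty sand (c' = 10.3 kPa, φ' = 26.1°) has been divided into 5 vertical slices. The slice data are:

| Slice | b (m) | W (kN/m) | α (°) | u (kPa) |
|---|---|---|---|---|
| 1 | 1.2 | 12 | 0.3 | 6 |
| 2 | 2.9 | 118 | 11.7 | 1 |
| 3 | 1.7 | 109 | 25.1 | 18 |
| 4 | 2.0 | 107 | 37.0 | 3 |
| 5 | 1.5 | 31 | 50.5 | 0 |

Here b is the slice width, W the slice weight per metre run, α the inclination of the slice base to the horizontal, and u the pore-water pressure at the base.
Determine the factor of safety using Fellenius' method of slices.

FS = 1.57

Ordinary method of slices: FS = Σ[c'·Δl_i + (W_i cosα_i − u_i·Δl_i)·tanφ'] / Σ W_i sinα_i, with Δl_i = b_i / cosα_i.
Slice 1: Δl = 1.2/cos0.3° = 1.200 m; N'_1 = 12·cos0.3° − 6·1.200 = 4.8; c'Δl = 12.36; W sinα = 0.1
Slice 2: Δl = 2.9/cos11.7° = 2.962 m; N'_2 = 118·cos11.7° − 1·2.962 = 112.6; c'Δl = 30.50; W sinα = 23.9
Slice 3: Δl = 1.7/cos25.1° = 1.877 m; N'_3 = 109·cos25.1° − 18·1.877 = 64.9; c'Δl = 19.34; W sinα = 46.2
Slice 4: Δl = 2.0/cos37.0° = 2.504 m; N'_4 = 107·cos37.0° − 3·2.504 = 77.9; c'Δl = 25.79; W sinα = 64.4
Slice 5: Δl = 1.5/cos50.5° = 2.358 m; N'_5 = 31·cos50.5° − 0·2.358 = 19.7; c'Δl = 24.29; W sinα = 23.9
Σc'Δl = 112.3 kN/m; ΣN' = 280.0 kN/m; ΣW sinα = 158.5 kN/m
Resisting = 112.3 + 280.0·tan26.1° = 112.3 + 137.2 = 249.4 kN/m
FS = 249.4 / 158.5 = 1.573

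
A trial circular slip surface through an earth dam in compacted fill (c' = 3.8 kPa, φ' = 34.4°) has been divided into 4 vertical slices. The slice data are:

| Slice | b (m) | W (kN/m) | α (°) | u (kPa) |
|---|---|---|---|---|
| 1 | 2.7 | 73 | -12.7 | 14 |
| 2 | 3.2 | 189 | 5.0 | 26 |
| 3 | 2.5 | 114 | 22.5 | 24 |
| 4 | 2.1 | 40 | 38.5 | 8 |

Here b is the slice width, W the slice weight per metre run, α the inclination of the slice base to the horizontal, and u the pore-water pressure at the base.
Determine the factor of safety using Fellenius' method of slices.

FS = 2.49

Ordinary method of slices: FS = Σ[c'·Δl_i + (W_i cosα_i − u_i·Δl_i)·tanφ'] / Σ W_i sinα_i, with Δl_i = b_i / cosα_i.
Slice 1: Δl = 2.7/cos(-12.7°) = 2.768 m; N'_1 = 73·cos(-12.7°) − 14·2.768 = 32.5; c'Δl = 10.52; W sinα = -16.0
Slice 2: Δl = 3.2/cos5.0° = 3.212 m; N'_2 = 189·cos5.0° − 26·3.212 = 104.8; c'Δl = 12.21; W sinα = 16.5
Slice 3: Δl = 2.5/cos22.5° = 2.706 m; N'_3 = 114·cos22.5° − 24·2.706 = 40.4; c'Δl = 10.28; W sinα = 43.6
Slice 4: Δl = 2.1/cos38.5° = 2.683 m; N'_4 = 40·cos38.5° − 8·2.683 = 9.8; c'Δl = 10.20; W sinα = 24.9
Σc'Δl = 43.2 kN/m; ΣN' = 187.4 kN/m; ΣW sinα = 69.0 kN/m
Resisting = 43.2 + 187.4·tan34.4° = 43.2 + 128.3 = 171.5 kN/m
FS = 171.5 / 69.0 = 2.488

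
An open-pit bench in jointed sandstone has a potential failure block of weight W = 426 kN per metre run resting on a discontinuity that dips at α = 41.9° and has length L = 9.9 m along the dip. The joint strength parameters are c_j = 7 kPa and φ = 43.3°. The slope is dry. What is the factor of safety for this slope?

Resolving the block weight along and normal to the plane and applying the Mohr–Coulomb strength on the joint:
N' = W cosα = 426·cos41.9° = 317.1 kN/m
Driving force T = W sinα = 426·sin41.9° = 284.5 kN/m
Resisting force R = c_j·L + N'·tanφ = 7·9.9 + 317.1·tan43.3° = 69.3 + 298.8 = 368.1 kN/m
FS = R / T = 368.1 / 284.5 = 1.294

FS = 1.29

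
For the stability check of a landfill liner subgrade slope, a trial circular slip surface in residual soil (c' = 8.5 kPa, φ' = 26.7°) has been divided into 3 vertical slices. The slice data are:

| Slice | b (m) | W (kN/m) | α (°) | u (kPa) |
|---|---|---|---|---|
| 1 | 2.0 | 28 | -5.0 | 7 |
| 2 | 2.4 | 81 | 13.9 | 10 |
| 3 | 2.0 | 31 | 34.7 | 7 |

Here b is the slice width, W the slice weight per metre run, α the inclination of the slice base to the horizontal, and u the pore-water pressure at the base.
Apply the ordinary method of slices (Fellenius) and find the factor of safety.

Ordinary method of slices: FS = Σ[c'·Δl_i + (W_i cosα_i − u_i·Δl_i)·tanφ'] / Σ W_i sinα_i, with Δl_i = b_i / cosα_i.
Slice 1: Δl = 2.0/cos(-5.0°) = 2.008 m; N'_1 = 28·cos(-5.0°) − 7·2.008 = 13.8; c'Δl = 17.06; W sinα = -2.4
Slice 2: Δl = 2.4/cos13.9° = 2.472 m; N'_2 = 81·cos13.9° − 10·2.472 = 53.9; c'Δl = 21.02; W sinα = 19.5
Slice 3: Δl = 2.0/cos34.7° = 2.433 m; N'_3 = 31·cos34.7° − 7·2.433 = 8.5; c'Δl = 20.68; W sinα = 17.6
Σc'Δl = 58.8 kN/m; ΣN' = 76.2 kN/m; ΣW sinα = 34.7 kN/m
Resisting = 58.8 + 76.2·tan26.7° = 58.8 + 38.3 = 97.1 kN/m
FS = 97.1 / 34.7 = 2.801

FS = 2.80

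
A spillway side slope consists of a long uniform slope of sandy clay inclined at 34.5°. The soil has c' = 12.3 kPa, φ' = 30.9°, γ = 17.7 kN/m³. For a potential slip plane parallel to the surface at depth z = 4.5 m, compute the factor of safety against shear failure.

FS = 1.20

For an infinite slope with a slip plane parallel to the surface (no pore pressure): FS = [c' + γz cos²β tanφ'] / [γz sinβ cosβ].
γz = 17.7·4.5 = 79.65 kN/m²
Numerator = 12.3 + 79.65·cos²34.5°·tan30.9° = 12.3 + 79.65·0.6792·0.5985 = 44.676 kPa
Denominator = 79.65·sin34.5°·cos34.5° = 79.65·0.5664·0.8241 = 37.180 kPa
FS = 44.676 / 37.180 = 1.202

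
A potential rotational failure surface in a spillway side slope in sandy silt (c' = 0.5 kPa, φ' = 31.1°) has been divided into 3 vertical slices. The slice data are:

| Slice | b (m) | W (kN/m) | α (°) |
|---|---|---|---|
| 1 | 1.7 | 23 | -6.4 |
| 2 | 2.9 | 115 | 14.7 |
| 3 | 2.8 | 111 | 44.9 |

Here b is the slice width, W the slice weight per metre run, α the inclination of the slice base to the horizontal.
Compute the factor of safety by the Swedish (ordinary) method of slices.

FS = 1.26

Ordinary method of slices: FS = Σ[c'·Δl_i + (W_i cosα_i)·tanφ'] / Σ W_i sinα_i, with Δl_i = b_i / cosα_i.
Slice 1: Δl = 1.7/cos(-6.4°) = 1.711 m; N'_1 = 23·cos(-6.4°) = 22.9; c'Δl = 0.86; W sinα = -2.6
Slice 2: Δl = 2.9/cos14.7° = 2.998 m; N'_2 = 115·cos14.7° = 111.2; c'Δl = 1.50; W sinα = 29.2
Slice 3: Δl = 2.8/cos44.9° = 3.953 m; N'_3 = 111·cos44.9° = 78.6; c'Δl = 1.98; W sinα = 78.4
Σc'Δl = 4.3 kN/m; ΣN' = 212.7 kN/m; ΣW sinα = 105.0 kN/m
Resisting = 4.3 + 212.7·tan31.1° = 4.3 + 128.3 = 132.7 kN/m
FS = 132.7 / 105.0 = 1.264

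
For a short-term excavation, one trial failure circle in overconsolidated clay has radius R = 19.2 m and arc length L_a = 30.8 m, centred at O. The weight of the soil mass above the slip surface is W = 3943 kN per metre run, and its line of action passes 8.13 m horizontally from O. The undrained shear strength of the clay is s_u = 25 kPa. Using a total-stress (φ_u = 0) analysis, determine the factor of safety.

Taking moments about the centre O, the resisting moment is provided by the undrained shear strength acting along the arc:
M_R = s_u·L_a·R = 25·30.80·19.2 = 14784.0 kN·m/m
M_D = W·d = 3943·8.13 = 32056.6 kN·m/m
FS = M_R / M_D = 14784.0 / 32056.6 = 0.461

FS = 0.46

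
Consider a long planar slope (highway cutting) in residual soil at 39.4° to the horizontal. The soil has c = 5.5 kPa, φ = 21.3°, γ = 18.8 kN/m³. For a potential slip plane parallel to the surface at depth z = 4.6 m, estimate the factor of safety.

For an infinite slope with a slip plane parallel to the surface (no pore pressure): FS = [c + γz cos²β tanφ] / [γz sinβ cosβ].
γz = 18.8·4.6 = 86.48 kN/m²
Numerator = 5.5 + 86.48·cos²39.4°·tan21.3° = 5.5 + 86.48·0.5971·0.3899 = 25.633 kPa
Denominator = 86.48·sin39.4°·cos39.4° = 86.48·0.6347·0.7727 = 42.417 kPa
FS = 25.633 / 42.417 = 0.604

FS = 0.60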